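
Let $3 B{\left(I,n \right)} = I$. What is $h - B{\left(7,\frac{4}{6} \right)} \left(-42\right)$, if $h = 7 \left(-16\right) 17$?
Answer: $-1806$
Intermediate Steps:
$B{\left(I,n \right)} = \frac{I}{3}$
$h = -1904$ ($h = \left(-112\right) 17 = -1904$)
$h - B{\left(7,\frac{4}{6} \right)} \left(-42\right) = -1904 - \frac{1}{3} \cdot 7 \left(-42\right) = -1904 - \frac{7}{3} \left(-42\right) = -1904 - -98 = -1904 + 98 = -1806$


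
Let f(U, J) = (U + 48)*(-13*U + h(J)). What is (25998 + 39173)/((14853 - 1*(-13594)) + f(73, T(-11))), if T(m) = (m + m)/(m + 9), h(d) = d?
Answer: -65171/85051 ≈ -0.76626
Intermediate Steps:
T(m) = 2*m/(9 + m) (T(m) = (2*m)/(9 + m) = 2*m/(9 + m))
f(U, J) = (48 + U)*(J - 13*U) (f(U, J) = (U + 48)*(-13*U + J) = (48 + U)*(J - 13*U))
(25998 + 39173)/((14853 - 1*(-13594)) + f(73, T(-11))) = (25998 + 39173)/((14853 - 1*(-13594)) + (-624*73 - 13*73² + 48*(2*(-11)/(9 - 11)) + (2*(-11)/(9 - 11))*73)) = 65171/((14853 + 13594) + (-45552 - 13*5329 + 48*(2*(-11)/(-2)) + (2*(-11)/(-2))*73)) = 65171/(28447 + (-45552 - 69277 + 48*(2*(-11)*(-½)) + (2*(-11)*(-½))*73)) = 65171/(28447 + (-45552 - 69277 + 48*11 + 11*73)) = 65171/(28447 + (-45552 - 69277 + 528 + 803)) = 65171/(28447 - 113498) = 65171/(-85051) = 65171*(-1/85051) = -65171/85051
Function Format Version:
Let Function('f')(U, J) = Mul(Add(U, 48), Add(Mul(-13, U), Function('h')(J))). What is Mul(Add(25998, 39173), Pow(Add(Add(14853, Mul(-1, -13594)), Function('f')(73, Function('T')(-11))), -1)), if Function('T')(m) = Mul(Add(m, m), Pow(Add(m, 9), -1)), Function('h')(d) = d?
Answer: Rational(-65171, 85051) ≈ -0.76626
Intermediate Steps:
Function('T')(m) = Mul(2, m, Pow(Add(9, m), -1)) (Function('T')(m) = Mul(Mul(2, m), Pow(Add(9, m), -1)) = Mul(2, m, Pow(Add(9, m), -1)))
Function('f')(U, J) = Mul(Add(48, U), Add(J, Mul(-13, U))) (Function('f')(U, J) = Mul(Add(U, 48), Add(Mul(-13, U), J)) = Mul(Add(48, U), Add(J, Mul(-13, U))))
Mul(Add(25998, 39173), Pow(Add(Add(14853, Mul(-1, -13594)), Function('f')(73, Function('T')(-11))), -1)) = Mul(Add(25998, 39173), Pow(Add(Add(14853, Mul(-1, -13594)), Add(Mul(-624, 73), Mul(-13, Pow(73, 2)), Mul(48, Mul(2, -11, Pow(Add(9, -11), -1))), Mul(Mul(2, -11, Pow(Add(9, -11), -1)), 73))), -1)) = Mul(65171, Pow(Add(Add(14853, 13594), Add(-45552, Mul(-13, 5329), Mul(48, Mul(2, -11, Pow(-2, -1))), Mul(Mul(2, -11, Pow(-2, -1)), 73))), -1)) = Mul(65171, Pow(Add(28447, Add(-45552, -69277, Mul(48, Mul(2, -11, Rational(-1, 2))), Mul(Mul(2, -11, Rational(-1, 2)), 73))), -1)) = Mul(65171, Pow(Add(28447, Add(-45552, -69277, Mul(48, 11), Mul(11, 73))), -1)) = Mul(65171, Pow(Add(28447, Add(-45552, -69277, 528, 803)), -1)) = Mul(65171, Pow(Add(28447, -113498), -1)) = Mul(65171, Pow(-85051, -1)) = Mul(65171, Rational(-1, 85051)) = Rational(-65171, 85051)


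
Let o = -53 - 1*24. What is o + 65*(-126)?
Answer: -8267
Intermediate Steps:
o = -77 (o = -53 - 24 = -77)
o + 65*(-126) = -77 + 65*(-126) = -77 - 8190 = -8267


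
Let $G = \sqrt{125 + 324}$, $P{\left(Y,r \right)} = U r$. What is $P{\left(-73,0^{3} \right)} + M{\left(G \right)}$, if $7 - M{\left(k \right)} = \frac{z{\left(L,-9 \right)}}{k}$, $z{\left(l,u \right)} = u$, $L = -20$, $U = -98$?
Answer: $7 + \frac{9 \sqrt{449}}{449} \approx 7.4247$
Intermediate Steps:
$P{\left(Y,r \right)} = - 98 r$
$G = \sqrt{449} \approx 21.19$
$M{\left(k \right)} = 7 + \frac{9}{k}$ ($M{\left(k \right)} = 7 - - \frac{9}{k} = 7 + \frac{9}{k}$)
$P{\left(-73,0^{3} \right)} + M{\left(G \right)} = - 98 \cdot 0^{3} + \left(7 + \frac{9}{\sqrt{449}}\right) = \left(-98\right) 0 + \left(7 + 9 \frac{\sqrt{449}}{449}\right) = 0 + \left(7 + \frac{9 \sqrt{449}}{449}\right) = 7 + \frac{9 \sqrt{449}}{449}$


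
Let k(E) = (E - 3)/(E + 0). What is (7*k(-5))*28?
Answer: 1568/5 ≈ 313.60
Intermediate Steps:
k(E) = (-3 + E)/E
(7*k(-5))*28 = (7*((-3 - 5)/(-5)))*28 = (7*(-1/5*(-8)))*28 = (7*(8/5))*28 = (56/5)*28 = 1568/5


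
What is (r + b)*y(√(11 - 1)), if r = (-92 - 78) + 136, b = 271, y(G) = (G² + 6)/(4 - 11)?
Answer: -3792/7 ≈ -541.71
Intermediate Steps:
y(G) = -6/7 - G²/7 (y(G) = (6 + G²)/(-7) = (6 + G²)*(-⅐) = -6/7 - G²/7)
r = -34 (r = -170 + 136 = -34)
(r + b)*y(√(11 - 1)) = (-34 + 271)*(-6/7 - (√(11 - 1))²/7) = 237*(-6/7 - (√10)²/7) = 237*(-6/7 - ⅐*10) = 237*(-6/7 - 10/7) = 237*(-16/7) = -3792/7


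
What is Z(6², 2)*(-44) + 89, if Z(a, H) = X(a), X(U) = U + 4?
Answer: -1671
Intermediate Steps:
X(U) = 4 + U
Z(a, H) = 4 + a
Z(6², 2)*(-44) + 89 = (4 + 6²)*(-44) + 89 = (4 + 36)*(-44) + 89 = 40*(-44) + 89 = -1760 + 89 = -1671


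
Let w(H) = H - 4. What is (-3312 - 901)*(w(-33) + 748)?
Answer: -2995443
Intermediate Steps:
w(H) = -4 + H
(-3312 - 901)*(w(-33) + 748) = (-3312 - 901)*((-4 - 33) + 748) = -4213*(-37 + 748) = -4213*711 = -2995443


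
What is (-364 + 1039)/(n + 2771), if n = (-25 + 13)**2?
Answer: 135/583 ≈ 0.23156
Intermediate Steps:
n = 144 (n = (-12)**2 = 144)
(-364 + 1039)/(n + 2771) = (-364 + 1039)/(144 + 2771) = 675/2915 = 675*(1/2915) = 135/583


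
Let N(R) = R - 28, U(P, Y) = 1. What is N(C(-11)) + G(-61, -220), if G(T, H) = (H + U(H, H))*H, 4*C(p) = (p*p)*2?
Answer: 96425/2 ≈ 48213.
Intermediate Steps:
C(p) = p**2/2 (C(p) = ((p*p)*2)/4 = (p**2*2)/4 = (2*p**2)/4 = p**2/2)
N(R) = -28 + R
G(T, H) = H*(1 + H) (G(T, H) = (H + 1)*H = (1 + H)*H = H*(1 + H))
N(C(-11)) + G(-61, -220) = (-28 + (1/2)*(-11)**2) - 220*(1 - 220) = (-28 + (1/2)*121) - 220*(-219) = (-28 + 121/2) + 48180 = 65/2 + 48180 = 96425/2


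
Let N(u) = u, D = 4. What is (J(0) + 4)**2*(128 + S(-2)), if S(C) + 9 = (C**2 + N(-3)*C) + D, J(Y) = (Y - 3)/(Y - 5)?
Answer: 70357/25 ≈ 2814.3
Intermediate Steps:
J(Y) = (-3 + Y)/(-5 + Y)
S(C) = -5 + C**2 - 3*C (S(C) = -9 + ((C**2 - 3*C) + 4) = -9 + (4 + C**2 - 3*C) = -5 + C**2 - 3*C)
(J(0) + 4)**2*(128 + S(-2)) = ((-3 + 0)/(-5 + 0) + 4)**2*(128 + (-5 + (-2)**2 - 3*(-2))) = (-3/(-5) + 4)**2*(128 + (-5 + 4 + 6)) = (-1/5*(-3) + 4)**2*(128 + 5) = (3/5 + 4)**2*133 = (23/5)**2*133 = (529/25)*133 = 70357/25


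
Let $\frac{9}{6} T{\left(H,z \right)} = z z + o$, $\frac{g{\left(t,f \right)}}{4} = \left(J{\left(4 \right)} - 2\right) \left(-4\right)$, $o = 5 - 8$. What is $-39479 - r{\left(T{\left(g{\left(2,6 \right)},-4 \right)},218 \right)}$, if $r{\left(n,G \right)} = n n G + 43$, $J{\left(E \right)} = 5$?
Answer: $- \frac{503066}{9} \approx -55896.0$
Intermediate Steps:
$o = -3$ ($o = 5 - 8 = -3$)
$g{\left(t,f \right)} = -48$ ($g{\left(t,f \right)} = 4 \left(5 - 2\right) \left(-4\right) = 4 \cdot 3 \left(-4\right) = 4 \left(-12\right) = -48$)
$T{\left(H,z \right)} = -2 + \frac{2 z^{2}}{3}$ ($T{\left(H,z \right)} = \frac{2 \left(z z - 3\right)}{3} = \frac{2 \left(z^{2} - 3\right)}{3} = \frac{2 \left(-3 + z^{2}\right)}{3} = -2 + \frac{2 z^{2}}{3}$)
$r{\left(n,G \right)} = 43 + G n^{2}$ ($r{\left(n,G \right)} = n^{2} G + 43 = G n^{2} + 43 = 43 + G n^{2}$)
$-39479 - r{\left(T{\left(g{\left(2,6 \right)},-4 \right)},218 \right)} = -39479 - \left(43 + 218 \left(-2 + \frac{2 \left(-4\right)^{2}}{3}\right)^{2}\right) = -39479 - \left(43 + 218 \left(-2 + \frac{2}{3} \cdot 16\right)^{2}\right) = -39479 - \left(43 + 218 \left(-2 + \frac{32}{3}\right)^{2}\right) = -39479 - \left(43 + 218 \left(\frac{26}{3}\right)^{2}\right) = -39479 - \left(43 + 218 \cdot \frac{676}{9}\right) = -39479 - \left(43 + \frac{147368}{9}\right) = -39479 - \frac{147755}{9} = - \frac{503066}{9}$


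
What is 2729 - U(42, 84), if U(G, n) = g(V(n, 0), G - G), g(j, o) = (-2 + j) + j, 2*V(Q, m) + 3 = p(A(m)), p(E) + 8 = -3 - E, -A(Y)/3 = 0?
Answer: 2745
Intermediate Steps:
A(Y) = 0 (A(Y) = -3*0 = 0)
p(E) = -11 - E (p(E) = -8 + (-3 - E) = -11 - E)
V(Q, m) = -7 (V(Q, m) = -3/2 + (-11 - 1*0)/2 = -3/2 + (-11 + 0)/2 = -3/2 + (1/2)*(-11) = -3/2 - 11/2 = -7)
g(j, o) = -2 + 2*j
U(G, n) = -16 (U(G, n) = -2 + 2*(-7) = -2 - 14 = -16)
2729 - U(42, 84) = 2729 - 1*(-16) = 2729 + 16 = 2745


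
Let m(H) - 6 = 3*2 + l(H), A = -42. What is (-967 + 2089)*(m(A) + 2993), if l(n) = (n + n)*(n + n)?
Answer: 11288442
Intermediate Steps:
l(n) = 4*n**2 (l(n) = (2*n)*(2*n) = 4*n**2)
m(H) = 12 + 4*H**2 (m(H) = 6 + (3*2 + 4*H**2) = 6 + (6 + 4*H**2) = 12 + 4*H**2)
(-967 + 2089)*(m(A) + 2993) = (-967 + 2089)*((12 + 4*(-42)**2) + 2993) = 1122*((12 + 4*1764) + 2993) = 1122*((12 + 7056) + 2993) = 1122*(7068 + 2993) = 1122*10061 = 11288442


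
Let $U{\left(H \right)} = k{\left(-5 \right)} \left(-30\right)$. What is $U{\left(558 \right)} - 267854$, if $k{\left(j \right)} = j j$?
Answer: $-268604$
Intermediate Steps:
$k{\left(j \right)} = j^{2}$
$U{\left(H \right)} = -750$ ($U{\left(H \right)} = \left(-5\right)^{2} \left(-30\right) = 25 \left(-30\right) = -750$)
$U{\left(558 \right)} - 267854 = -750 - 267854 = -268604$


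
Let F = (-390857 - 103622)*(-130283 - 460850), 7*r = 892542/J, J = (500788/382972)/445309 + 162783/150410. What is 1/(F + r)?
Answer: 6940307780911391/2028672594571411197068176457 ≈ 3.4211e-12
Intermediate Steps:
J = 6940307780911391/6412763378080670 (J = (500788*(1/382972))*(1/445309) + 162783*(1/150410) = (125197/95743)*(1/445309) + 162783/150410 = 125197/42635219587 + 162783/150410 = 6940307780911391/6412763378080670 ≈ 1.0823)
r = 817665807285553909020/6940307780911391 (r = (892542/(6940307780911391/6412763378080670))/7 = (892542*(6412763378080670/6940307780911391))/7 = (⅐)*(5723660650998877363140/6940307780911391) = 817665807285553909020/6940307780911391 ≈ 1.1781e+5)
F = 292302854707 (F = -494479*(-591133) = 292302854707)
1/(F + r) = 1/(292302854707 + 817665807285553909020/6940307780911391) = 1/(2028672594571411197068176457/6940307780911391) = 6940307780911391/2028672594571411197068176457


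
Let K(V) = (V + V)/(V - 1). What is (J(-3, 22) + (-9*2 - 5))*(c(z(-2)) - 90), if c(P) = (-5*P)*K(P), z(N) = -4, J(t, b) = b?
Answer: 58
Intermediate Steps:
K(V) = 2*V/(-1 + V) (K(V) = (2*V)/(-1 + V) = 2*V/(-1 + V))
c(P) = -10*P²/(-1 + P) (c(P) = (-5*P)*(2*P/(-1 + P)) = -10*P²/(-1 + P))
(J(-3, 22) + (-9*2 - 5))*(c(z(-2)) - 90) = (22 + (-9*2 - 5))*(-10*(-4)²/(-1 - 4) - 90) = (22 + (-18 - 5))*(-10*16/(-5) - 90) = (22 - 23)*(-10*16*(-⅕) - 90) = -(32 - 90) = -1*(-58) = 58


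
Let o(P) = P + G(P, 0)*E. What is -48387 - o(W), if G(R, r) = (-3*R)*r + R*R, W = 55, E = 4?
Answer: -60542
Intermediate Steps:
G(R, r) = R² - 3*R*r (G(R, r) = -3*R*r + R² = R² - 3*R*r)
o(P) = P + 4*P² (o(P) = P + (P*(P - 3*0))*4 = P + (P*(P + 0))*4 = P + (P*P)*4 = P + P²*4 = P + 4*P²)
-48387 - o(W) = -48387 - 55*(1 + 4*55) = -48387 - 55*(1 + 220) = -48387 - 55*221 = -48387 - 1*12155 = -48387 - 12155 = -60542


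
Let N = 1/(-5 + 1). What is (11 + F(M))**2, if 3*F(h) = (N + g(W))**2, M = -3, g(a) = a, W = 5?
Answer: 790321/2304 ≈ 343.02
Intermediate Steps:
N = -1/4 (N = 1/(-4) = -1/4 ≈ -0.25000)
F(h) = 361/48 (F(h) = (-1/4 + 5)**2/3 = (19/4)**2/3 = (1/3)*(361/16) = 361/48)
(11 + F(M))**2 = (11 + 361/48)**2 = (889/48)**2 = 790321/2304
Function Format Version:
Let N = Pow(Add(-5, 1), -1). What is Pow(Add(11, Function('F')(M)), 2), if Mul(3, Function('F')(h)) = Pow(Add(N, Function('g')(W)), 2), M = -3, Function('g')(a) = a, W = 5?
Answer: Rational(790321, 2304) ≈ 343.02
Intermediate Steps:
N = Rational(-1, 4) (N = Pow(-4, -1) = Rational(-1, 4) ≈ -0.25000)
Function('F')(h) = Rational(361, 48) (Function('F')(h) = Mul(Rational(1, 3), Pow(Add(Rational(-1, 4), 5), 2)) = Mul(Rational(1, 3), Pow(Rational(19, 4), 2)) = Mul(Rational(1, 3), Rational(361, 16)) = Rational(361, 48))
Pow(Add(11, Function('F')(M)), 2) = Pow(Add(11, Rational(361, 48)), 2) = Pow(Rational(889, 48), 2) = Rational(790321, 2304)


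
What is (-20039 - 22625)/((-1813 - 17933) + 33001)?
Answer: -42664/13255 ≈ -3.2187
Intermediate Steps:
(-20039 - 22625)/((-1813 - 17933) + 33001) = -42664/(-19746 + 33001) = -42664/13255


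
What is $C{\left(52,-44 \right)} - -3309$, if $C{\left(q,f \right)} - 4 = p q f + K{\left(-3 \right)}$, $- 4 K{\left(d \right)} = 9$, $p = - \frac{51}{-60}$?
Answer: $\frac{27319}{20} \approx 1365.9$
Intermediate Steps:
$p = \frac{17}{20}$ ($p = \left(-51\right) \left(- \frac{1}{60}\right) = \frac{17}{20} \approx 0.85$)
$K{\left(d \right)} = - \frac{9}{4}$ ($K{\left(d \right)} = \left(- \frac{1}{4}\right) 9 = - \frac{9}{4}$)
$C{\left(q,f \right)} = \frac{7}{4} + \frac{17 f q}{20}$ ($C{\left(q,f \right)} = 4 + \left(\frac{17 q}{20} f - \frac{9}{4}\right) = 4 + \left(\frac{17 f q}{20} - \frac{9}{4}\right) = 4 + \left(- \frac{9}{4} + \frac{17 f q}{20}\right) = \frac{7}{4} + \frac{17 f q}{20}$)
$C{\left(52,-44 \right)} - -3309 = \left(\frac{7}{4} + \frac{17}{20} \left(-44\right) 52\right) - -3309 = \left(\frac{7}{4} - \frac{9724}{5}\right) + 3309 = - \frac{38861}{20} + 3309 = \frac{27319}{20}$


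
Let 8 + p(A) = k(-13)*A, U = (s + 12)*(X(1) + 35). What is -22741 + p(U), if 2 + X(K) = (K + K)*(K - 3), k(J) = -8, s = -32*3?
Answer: -3261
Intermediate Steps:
s = -96
X(K) = -2 + 2*K*(-3 + K) (X(K) = -2 + (K + K)*(K - 3) = -2 + (2*K)*(-3 + K) = -2 + 2*K*(-3 + K))
U = -2436 (U = (-96 + 12)*((-2 - 6*1 + 2*1**2) + 35) = -84*((-2 - 6 + 2*1) + 35) = -84*((-2 - 6 + 2) + 35) = -84*(-6 + 35) = -84*29 = -2436)
p(A) = -8 - 8*A
-22741 + p(U) = -22741 + (-8 - 8*(-2436)) = -22741 + (-8 + 19488) = -22741 + 19480 = -3261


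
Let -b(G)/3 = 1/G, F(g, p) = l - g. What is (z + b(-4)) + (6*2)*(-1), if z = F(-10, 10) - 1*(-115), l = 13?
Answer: 507/4 ≈ 126.75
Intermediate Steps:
F(g, p) = 13 - g
b(G) = -3/G
z = 138 (z = (13 - 1*(-10)) - 1*(-115) = (13 + 10) + 115 = 23 + 115 = 138)
(z + b(-4)) + (6*2)*(-1) = (138 - 3/(-4)) + (6*2)*(-1) = (138 - 3*(-1/4)) + 12*(-1) = (138 + 3/4) - 12 = 555/4 - 12 = 507/4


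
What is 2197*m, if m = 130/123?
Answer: 285610/123 ≈ 2322.0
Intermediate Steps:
m = 130/123 (m = 130*(1/123) = 130/123 ≈ 1.0569)
2197*m = 2197*(130/123) = 285610/123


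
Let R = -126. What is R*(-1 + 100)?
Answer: -12474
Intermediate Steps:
R*(-1 + 100) = -126*(-1 + 100) = -126*99 = -12474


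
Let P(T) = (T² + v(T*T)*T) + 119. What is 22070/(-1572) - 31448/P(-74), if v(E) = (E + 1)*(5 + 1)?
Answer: -8916107209/635662566 ≈ -14.026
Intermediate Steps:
v(E) = 6 + 6*E (v(E) = (1 + E)*6 = 6 + 6*E)
P(T) = 119 + T² + T*(6 + 6*T²) (P(T) = (T² + (6 + 6*(T*T))*T) + 119 = (T² + (6 + 6*T²)*T) + 119 = (T² + T*(6 + 6*T²)) + 119 = 119 + T² + T*(6 + 6*T²))
22070/(-1572) - 31448/P(-74) = 22070/(-1572) - 31448/(119 + (-74)² + 6*(-74)*(1 + (-74)²)) = 22070*(-1/1572) - 31448/(119 + 5476 + 6*(-74)*(1 + 5476)) = -11035/786 - 31448/(119 + 5476 + 6*(-74)*5477) = -11035/786 - 31448/(119 + 5476 - 2431788) = -11035/786 - 31448/(-2426193) = -11035/786 - 31448*(-1/2426193) = -11035/786 + 31448/2426193 = -8916107209/635662566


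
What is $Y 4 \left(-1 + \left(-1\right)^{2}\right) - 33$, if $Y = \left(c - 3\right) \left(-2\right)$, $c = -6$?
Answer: $-33$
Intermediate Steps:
$Y = 18$ ($Y = \left(-6 - 3\right) \left(-2\right) = \left(-9\right) \left(-2\right) = 18$)
$Y 4 \left(-1 + \left(-1\right)^{2}\right) - 33 = 18 \cdot 4 \left(-1 + \left(-1\right)^{2}\right) - 33 = 18 \cdot 4 \left(-1 + 1\right) - 33 = 18 \cdot 4 \cdot 0 - 33 = 18 \cdot 0 - 33 = 0 - 33 = -33$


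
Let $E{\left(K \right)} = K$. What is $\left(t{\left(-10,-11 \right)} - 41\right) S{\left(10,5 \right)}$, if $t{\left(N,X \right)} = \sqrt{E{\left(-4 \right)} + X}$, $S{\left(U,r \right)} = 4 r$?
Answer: $-820 + 20 i \sqrt{15} \approx -820.0 + 77.46 i$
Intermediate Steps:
$t{\left(N,X \right)} = \sqrt{-4 + X}$
$\left(t{\left(-10,-11 \right)} - 41\right) S{\left(10,5 \right)} = \left(\sqrt{-4 - 11} - 41\right) 4 \cdot 5 = \left(\sqrt{-15} - 41\right) 20 = \left(i \sqrt{15} - 41\right) 20 = \left(-41 + i \sqrt{15}\right) 20 = -820 + 20 i \sqrt{15}$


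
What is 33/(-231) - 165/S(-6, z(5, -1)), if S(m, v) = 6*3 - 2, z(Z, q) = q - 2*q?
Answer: -1171/112 ≈ -10.455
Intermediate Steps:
z(Z, q) = -q
S(m, v) = 16 (S(m, v) = 18 - 2 = 16)
33/(-231) - 165/S(-6, z(5, -1)) = 33/(-231) - 165/16 = 33*(-1/231) - 165*1/16 = -⅐ - 165/16 = -1171/112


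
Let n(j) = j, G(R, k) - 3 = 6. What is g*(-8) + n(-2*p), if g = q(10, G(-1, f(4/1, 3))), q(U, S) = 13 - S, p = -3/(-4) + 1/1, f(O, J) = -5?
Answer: -71/2 ≈ -35.500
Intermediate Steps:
G(R, k) = 9 (G(R, k) = 3 + 6 = 9)
p = 7/4 (p = -3*(-1/4) + 1*1 = 3/4 + 1 = 7/4 ≈ 1.7500)
g = 4 (g = 13 - 1*9 = 13 - 9 = 4)
g*(-8) + n(-2*p) = 4*(-8) - 2*7/4 = -32 - 7/2 = -71/2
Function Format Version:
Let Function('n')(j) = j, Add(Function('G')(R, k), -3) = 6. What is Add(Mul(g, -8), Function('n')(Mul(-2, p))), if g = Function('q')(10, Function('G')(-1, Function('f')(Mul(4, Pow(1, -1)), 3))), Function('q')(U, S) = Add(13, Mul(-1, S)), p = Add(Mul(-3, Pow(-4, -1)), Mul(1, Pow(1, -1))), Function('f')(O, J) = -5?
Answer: Rational(-71, 2) ≈ -35.500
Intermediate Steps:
Function('G')(R, k) = 9 (Function('G')(R, k) = Add(3, 6) = 9)
p = Rational(7, 4) (p = Add(Mul(-3, Rational(-1, 4)), Mul(1, 1)) = Add(Rational(3, 4), 1) = Rational(7, 4) ≈ 1.7500)
g = 4 (g = Add(13, Mul(-1, 9)) = Add(13, -9) = 4)
Add(Mul(g, -8), Function('n')(Mul(-2, p))) = Add(Mul(4, -8), Mul(-2, Rational(7, 4))) = Add(-32, Rational(-7, 2)) = Rational(-71, 2)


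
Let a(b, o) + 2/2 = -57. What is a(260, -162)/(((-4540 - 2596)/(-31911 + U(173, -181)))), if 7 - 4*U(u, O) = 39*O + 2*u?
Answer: -876699/3568 ≈ -245.71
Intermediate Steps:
a(b, o) = -58 (a(b, o) = -1 - 57 = -58)
U(u, O) = 7/4 - 39*O/4 - u/2 (U(u, O) = 7/4 - (39*O + 2*u)/4 = 7/4 - (2*u + 39*O)/4 = 7/4 + (-39*O/4 - u/2) = 7/4 - 39*O/4 - u/2)
a(260, -162)/(((-4540 - 2596)/(-31911 + U(173, -181)))) = -58*(-31911 + (7/4 - 39/4*(-181) - 1/2*173))/(-4540 - 2596) = -58/((-7136/(-31911 + (7/4 + 7059/4 - 173/2)))) = -58/((-7136/(-31911 + 1680))) = -58/((-7136/(-30231))) = -58/((-7136*(-1/30231))) = -58/7136/30231 = -58*30231/7136 = -876699/3568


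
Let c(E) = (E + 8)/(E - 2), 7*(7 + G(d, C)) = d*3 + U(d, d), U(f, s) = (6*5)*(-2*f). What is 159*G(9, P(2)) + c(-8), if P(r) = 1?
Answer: -89358/7 ≈ -12765.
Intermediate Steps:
U(f, s) = -60*f (U(f, s) = 30*(-2*f) = -60*f)
G(d, C) = -7 - 57*d/7 (G(d, C) = -7 + (d*3 - 60*d)/7 = -7 + (3*d - 60*d)/7 = -7 + (-57*d)/7 = -7 - 57*d/7)
c(E) = (8 + E)/(-2 + E)
159*G(9, P(2)) + c(-8) = 159*(-7 - 57/7*9) + (8 - 8)/(-2 - 8) = 159*(-7 - 513/7) + 0/(-10) = 159*(-562/7) - ⅒*0 = -89358/7 + 0 = -89358/7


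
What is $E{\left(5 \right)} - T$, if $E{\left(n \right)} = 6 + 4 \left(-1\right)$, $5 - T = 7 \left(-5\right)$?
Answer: $-38$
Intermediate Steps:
$T = 40$ ($T = 5 - 7 \left(-5\right) = 5 - -35 = 5 + 35 = 40$)
$E{\left(n \right)} = 2$ ($E{\left(n \right)} = 6 - 4 = 2$)
$E{\left(5 \right)} - T = 2 - 40 = -38$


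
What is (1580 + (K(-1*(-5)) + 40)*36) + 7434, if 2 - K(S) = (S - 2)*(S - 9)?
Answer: 10958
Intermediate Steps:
K(S) = 2 - (-9 + S)*(-2 + S) (K(S) = 2 - (S - 2)*(S - 9) = 2 - (-2 + S)*(-9 + S) = 2 - (-9 + S)*(-2 + S))
(1580 + (K(-1*(-5)) + 40)*36) + 7434 = (1580 + ((-16 - (-1*(-5))² + 11*(-1*(-5))) + 40)*36) + 7434 = (1580 + ((-16 - 1*5² + 11*5) + 40)*36) + 7434 = (1580 + ((-16 - 1*25 + 55) + 40)*36) + 7434 = (1580 + ((-16 - 25 + 55) + 40)*36) + 7434 = (1580 + (14 + 40)*36) + 7434 = (1580 + 54*36) + 7434 = (1580 + 1944) + 7434 = 3524 + 7434 = 10958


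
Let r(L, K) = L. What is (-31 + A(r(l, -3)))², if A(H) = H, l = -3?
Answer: 1156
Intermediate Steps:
(-31 + A(r(l, -3)))² = (-31 - 3)² = (-34)² = 1156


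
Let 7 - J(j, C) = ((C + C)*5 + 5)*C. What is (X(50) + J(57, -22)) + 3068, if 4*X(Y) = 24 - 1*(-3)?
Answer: -6593/4 ≈ -1648.3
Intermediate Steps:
X(Y) = 27/4 (X(Y) = (24 - 1*(-3))/4 = (24 + 3)/4 = (¼)*27 = 27/4)
J(j, C) = 7 - C*(5 + 10*C) (J(j, C) = 7 - ((C + C)*5 + 5)*C = 7 - ((2*C)*5 + 5)*C = 7 - (10*C + 5)*C = 7 - (5 + 10*C)*C = 7 - C*(5 + 10*C))
(X(50) + J(57, -22)) + 3068 = (27/4 + (7 - 10*(-22)² - 5*(-22))) + 3068 = (27/4 + (7 - 10*484 + 110)) + 3068 = (27/4 + (7 - 4840 + 110)) + 3068 = (27/4 - 4723) + 3068 = -18865/4 + 3068 = -6593/4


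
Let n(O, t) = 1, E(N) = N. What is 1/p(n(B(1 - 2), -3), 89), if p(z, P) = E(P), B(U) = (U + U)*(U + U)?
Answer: 1/89 ≈ 0.011236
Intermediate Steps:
B(U) = 4*U² (B(U) = (2*U)*(2*U) = 4*U²)
p(z, P) = P
1/p(n(B(1 - 2), -3), 89) = 1/89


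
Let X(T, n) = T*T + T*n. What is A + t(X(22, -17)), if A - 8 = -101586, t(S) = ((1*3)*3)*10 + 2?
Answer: -101486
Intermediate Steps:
X(T, n) = T**2 + T*n
t(S) = 92 (t(S) = (3*3)*10 + 2 = 9*10 + 2 = 90 + 2 = 92)
A = -101578 (A = 8 - 101586 = -101578)
A + t(X(22, -17)) = -101578 + 92 = -101486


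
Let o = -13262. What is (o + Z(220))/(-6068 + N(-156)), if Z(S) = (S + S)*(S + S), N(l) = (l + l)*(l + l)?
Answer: 90169/45638 ≈ 1.9757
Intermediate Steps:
N(l) = 4*l² (N(l) = (2*l)*(2*l) = 4*l²)
Z(S) = 4*S² (Z(S) = (2*S)*(2*S) = 4*S²)
(o + Z(220))/(-6068 + N(-156)) = (-13262 + 4*220²)/(-6068 + 4*(-156)²) = (-13262 + 4*48400)/(-6068 + 4*24336) = (-13262 + 193600)/(-6068 + 97344) = 180338/91276 = 180338*(1/91276) = 90169/45638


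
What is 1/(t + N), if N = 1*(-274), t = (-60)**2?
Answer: 1/3326 ≈ 0.00030066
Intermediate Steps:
t = 3600
N = -274
1/(t + N) = 1/(3600 - 274) = 1/3326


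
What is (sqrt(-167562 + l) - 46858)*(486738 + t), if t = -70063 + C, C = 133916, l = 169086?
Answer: -25799593078 + 1101182*sqrt(381) ≈ -2.5778e+10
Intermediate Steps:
t = 63853 (t = -70063 + 133916 = 63853)
(sqrt(-167562 + l) - 46858)*(486738 + t) = (sqrt(-167562 + 169086) - 46858)*(486738 + 63853) = (sqrt(1524) - 46858)*550591 = (2*sqrt(381) - 46858)*550591 = (-46858 + 2*sqrt(381))*550591 = -25799593078 + 1101182*sqrt(381)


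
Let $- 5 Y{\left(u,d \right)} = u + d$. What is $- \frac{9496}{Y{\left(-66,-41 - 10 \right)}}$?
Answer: $- \frac{47480}{117} \approx -405.81$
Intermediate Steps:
$Y{\left(u,d \right)} = - \frac{d}{5} - \frac{u}{5}$ ($Y{\left(u,d \right)} = - \frac{u + d}{5} = - \frac{d + u}{5} = - \frac{d}{5} - \frac{u}{5}$)
$- \frac{9496}{Y{\left(-66,-41 - 10 \right)}} = - \frac{9496}{- \frac{-41 - 10}{5} - - \frac{66}{5}} = - \frac{9496}{- \frac{-41 - 10}{5} + \frac{66}{5}} = - \frac{9496}{\left(- \frac{1}{5}\right) \left(-51\right) + \frac{66}{5}} = - \frac{9496}{\frac{51}{5} + \frac{66}{5}} = - \frac{9496}{\frac{117}{5}} = \left(-9496\right) \frac{5}{117} = - \frac{47480}{117}$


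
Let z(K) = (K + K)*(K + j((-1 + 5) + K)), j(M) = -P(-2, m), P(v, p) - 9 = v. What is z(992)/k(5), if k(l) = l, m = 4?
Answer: 390848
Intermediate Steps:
P(v, p) = 9 + v
j(M) = -7 (j(M) = -(9 - 2) = -1*7 = -7)
z(K) = 2*K*(-7 + K) (z(K) = (K + K)*(K - 7) = (2*K)*(-7 + K) = 2*K*(-7 + K))
z(992)/k(5) = (2*992*(-7 + 992))/5 = (2*992*985)*(1/5) = 1954240*(1/5) = 390848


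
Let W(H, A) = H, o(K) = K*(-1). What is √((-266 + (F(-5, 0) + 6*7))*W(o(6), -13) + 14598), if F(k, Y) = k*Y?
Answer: √15942 ≈ 126.26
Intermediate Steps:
o(K) = -K
F(k, Y) = Y*k
√((-266 + (F(-5, 0) + 6*7))*W(o(6), -13) + 14598) = √((-266 + (0*(-5) + 6*7))*(-1*6) + 14598) = √((-266 + (0 + 42))*(-6) + 14598) = √((-266 + 42)*(-6) + 14598) = √(-224*(-6) + 14598) = √(1344 + 14598) = √15942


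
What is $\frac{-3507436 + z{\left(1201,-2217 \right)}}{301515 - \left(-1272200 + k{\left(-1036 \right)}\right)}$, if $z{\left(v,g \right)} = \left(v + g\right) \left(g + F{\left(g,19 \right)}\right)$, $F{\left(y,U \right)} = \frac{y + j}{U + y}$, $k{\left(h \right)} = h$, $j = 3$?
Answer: $- \frac{1380330148}{1730651349} \approx -0.79758$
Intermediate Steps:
$F{\left(y,U \right)} = \frac{3 + y}{U + y}$ ($F{\left(y,U \right)} = \frac{y + 3}{U + y} = \frac{3 + y}{U + y}$)
$z{\left(v,g \right)} = \left(g + v\right) \left(g + \frac{3 + g}{19 + g}\right)$ ($z{\left(v,g \right)} = \left(v + g\right) \left(g + \frac{3 + g}{19 + g}\right) = \left(g + v\right) \left(g + \frac{3 + g}{19 + g}\right)$)
$\frac{-3507436 + z{\left(1201,-2217 \right)}}{301515 - \left(-1272200 + k{\left(-1036 \right)}\right)} = \frac{-3507436 + \frac{- 2217 \left(3 - 2217\right) + 1201 \left(3 - 2217\right) - 2217 \left(19 - 2217\right) \left(-2217 + 1201\right)}{19 - 2217}}{301515 + \left(1272200 - -1036\right)} = \frac{-3507436 + \frac{\left(-2217\right) \left(-2214\right) + 1201 \left(-2214\right) - \left(-4872966\right) \left(-1016\right)}{-2198}}{301515 + \left(1272200 + 1036\right)} = \frac{-3507436 - \frac{4908438 - 2659014 - 4950933456}{2198}}{301515 + 1273236} = \frac{-3507436 - - \frac{2474342016}{1099}}{1574751} = \left(-3507436 + \frac{2474342016}{1099}\right) \frac{1}{1574751} = \left(- \frac{1380330148}{1099}\right) \frac{1}{1574751} = - \frac{1380330148}{1730651349}$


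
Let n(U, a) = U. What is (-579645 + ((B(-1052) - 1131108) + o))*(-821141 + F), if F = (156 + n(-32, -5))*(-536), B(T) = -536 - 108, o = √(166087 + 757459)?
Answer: 1519044534185 - 887605*√923546 ≈ 1.5182e+12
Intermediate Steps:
o = √923546 ≈ 961.01
B(T) = -644
F = -66464 (F = (156 - 32)*(-536) = 124*(-536) = -66464)
(-579645 + ((B(-1052) - 1131108) + o))*(-821141 + F) = (-579645 + ((-644 - 1131108) + √923546))*(-821141 - 66464) = (-579645 + (-1131752 + √923546))*(-887605) = (-1711397 + √923546)*(-887605) = 1519044534185 - 887605*√923546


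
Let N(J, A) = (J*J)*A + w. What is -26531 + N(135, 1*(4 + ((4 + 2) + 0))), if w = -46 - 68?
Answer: 155605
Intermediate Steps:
w = -114
N(J, A) = -114 + A*J² (N(J, A) = (J*J)*A - 114 = J²*A - 114 = A*J² - 114 = -114 + A*J²)
-26531 + N(135, 1*(4 + ((4 + 2) + 0))) = -26531 + (-114 + (1*(4 + ((4 + 2) + 0)))*135²) = -26531 + (-114 + (1*(4 + (6 + 0)))*18225) = -26531 + (-114 + (1*(4 + 6))*18225) = -26531 + (-114 + (1*10)*18225) = -26531 + (-114 + 10*18225) = -26531 + (-114 + 182250) = -26531 + 182136 = 155605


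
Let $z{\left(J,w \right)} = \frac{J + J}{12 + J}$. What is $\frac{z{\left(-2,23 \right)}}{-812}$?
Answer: $\frac{1}{2030} \approx 0.00049261$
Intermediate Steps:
$z{\left(J,w \right)} = \frac{2 J}{12 + J}$
$\frac{z{\left(-2,23 \right)}}{-812} = \frac{2 \left(-2\right) \frac{1}{12 - 2}}{-812} = 2 \left(-2\right) \frac{1}{10} \left(- \frac{1}{812}\right) = \left(- \frac{2}{5}\right) \left(- \frac{1}{812}\right) = \frac{1}{2030}$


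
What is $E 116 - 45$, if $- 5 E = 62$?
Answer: $- \frac{7417}{5} \approx -1483.4$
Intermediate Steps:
$E = - \frac{62}{5}$ ($E = \left(- \frac{1}{5}\right) 62 = - \frac{62}{5} \approx -12.4$)
$E 116 - 45 = \left(- \frac{62}{5}\right) 116 - 45 = - \frac{7192}{5} - 45 = - \frac{7417}{5}$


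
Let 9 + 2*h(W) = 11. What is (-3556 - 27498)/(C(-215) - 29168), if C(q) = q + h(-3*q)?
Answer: 15527/14691 ≈ 1.0569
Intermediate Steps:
h(W) = 1 (h(W) = -9/2 + (1/2)*11 = -9/2 + 11/2 = 1)
C(q) = 1 + q (C(q) = q + 1 = 1 + q)
(-3556 - 27498)/(C(-215) - 29168) = (-3556 - 27498)/((1 - 215) - 29168) = -31054/(-214 - 29168) = -31054/(-29382) = -31054*(-1/29382) = 15527/14691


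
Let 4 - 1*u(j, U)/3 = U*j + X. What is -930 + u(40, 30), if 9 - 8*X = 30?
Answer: -36081/8 ≈ -4510.1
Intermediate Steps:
X = -21/8 (X = 9/8 - ⅛*30 = 9/8 - 15/4 = -21/8 ≈ -2.6250)
u(j, U) = 159/8 - 3*U*j (u(j, U) = 12 - 3*(U*j - 21/8) = 12 - 3*(-21/8 + U*j) = 12 + (63/8 - 3*U*j) = 159/8 - 3*U*j)
-930 + u(40, 30) = -930 + (159/8 - 3*30*40) = -930 + (159/8 - 3600) = -930 - 28641/8 = -36081/8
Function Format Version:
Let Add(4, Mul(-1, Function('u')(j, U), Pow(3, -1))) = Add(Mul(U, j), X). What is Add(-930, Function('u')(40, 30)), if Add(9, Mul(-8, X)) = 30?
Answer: Rational(-36081, 8) ≈ -4510.1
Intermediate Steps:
X = Rational(-21, 8) (X = Add(Rational(9, 8), Mul(Rational(-1, 8), 30)) = Add(Rational(9, 8), Rational(-15, 4)) = Rational(-21, 8) ≈ -2.6250)
Function('u')(j, U) = Add(Rational(159, 8), Mul(-3, U, j)) (Function('u')(j, U) = Add(12, Mul(-3, Add(Mul(U, j), Rational(-21, 8)))) = Add(12, Mul(-3, Add(Rational(-21, 8), Mul(U, j)))) = Add(12, Add(Rational(63, 8), Mul(-3, U, j))) = Add(Rational(159, 8), Mul(-3, U, j)))
Add(-930, Function('u')(40, 30)) = Add(-930, Add(Rational(159, 8), Mul(-3, 30, 40))) = Add(-930, Add(Rational(159, 8), -3600)) = Add(-930, Rational(-28641, 8)) = Rational(-36081, 8)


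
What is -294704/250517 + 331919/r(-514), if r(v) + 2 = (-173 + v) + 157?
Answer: -11901162093/19039292 ≈ -625.08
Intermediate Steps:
r(v) = -18 + v (r(v) = -2 + ((-173 + v) + 157) = -2 + (-16 + v) = -18 + v)
-294704/250517 + 331919/r(-514) = -294704/250517 + 331919/(-18 - 514) = -294704*1/250517 + 331919/(-532) = -294704/250517 + 331919*(-1/532) = -294704/250517 - 47417/76 = -11901162093/19039292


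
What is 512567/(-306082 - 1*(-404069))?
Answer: 512567/97987 ≈ 5.2310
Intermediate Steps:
512567/(-306082 - 1*(-404069)) = 512567/(-306082 + 404069) = 512567/97987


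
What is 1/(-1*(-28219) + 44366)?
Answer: 1/72585 ≈ 1.3777e-5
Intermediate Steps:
1/(-1*(-28219) + 44366) = 1/(28219 + 44366) = 1/72585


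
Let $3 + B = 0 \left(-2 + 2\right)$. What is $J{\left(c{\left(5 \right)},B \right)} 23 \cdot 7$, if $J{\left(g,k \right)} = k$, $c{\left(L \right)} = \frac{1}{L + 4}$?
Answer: $-483$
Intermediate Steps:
$B = -3$ ($B = -3 + 0 \left(-2 + 2\right) = -3 + 0 \cdot 0 = -3 + 0 = -3$)
$c{\left(L \right)} = \frac{1}{4 + L}$
$J{\left(c{\left(5 \right)},B \right)} 23 \cdot 7 = - 3 \cdot 23 \cdot 7 = \left(-3\right) 161 = -483$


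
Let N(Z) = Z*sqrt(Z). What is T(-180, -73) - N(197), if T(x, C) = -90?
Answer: -90 - 197*sqrt(197) ≈ -2855.0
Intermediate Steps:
N(Z) = Z**(3/2)
T(-180, -73) - N(197) = -90 - 197**(3/2) = -90 - 197*sqrt(197)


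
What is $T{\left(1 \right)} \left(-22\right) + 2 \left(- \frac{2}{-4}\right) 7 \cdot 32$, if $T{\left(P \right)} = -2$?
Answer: $268$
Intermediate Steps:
$T{\left(1 \right)} \left(-22\right) + 2 \left(- \frac{2}{-4}\right) 7 \cdot 32 = \left(-2\right) \left(-22\right) + 2 \left(- \frac{2}{-4}\right) 7 \cdot 32 = 44 + 2 \left(\left(-2\right) \left(- \frac{1}{4}\right)\right) 7 \cdot 32 = 44 + 2 \cdot \frac{1}{2} \cdot 7 \cdot 32 = 44 + 1 \cdot 7 \cdot 32 = 44 + 7 \cdot 32 = 44 + 224 = 268$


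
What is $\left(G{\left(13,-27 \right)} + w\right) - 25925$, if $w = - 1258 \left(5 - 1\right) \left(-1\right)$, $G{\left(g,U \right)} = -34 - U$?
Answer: $-20900$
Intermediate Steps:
$w = 5032$ ($w = - 1258 \cdot 4 \left(-1\right) = \left(-1258\right) \left(-4\right) = 5032$)
$\left(G{\left(13,-27 \right)} + w\right) - 25925 = \left(\left(-34 - -27\right) + 5032\right) - 25925 = \left(\left(-34 + 27\right) + 5032\right) - 25925 = \left(-7 + 5032\right) - 25925 = 5025 - 25925 = -20900$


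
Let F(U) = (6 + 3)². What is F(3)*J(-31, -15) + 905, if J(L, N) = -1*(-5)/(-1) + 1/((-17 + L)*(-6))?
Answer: 16009/32 ≈ 500.28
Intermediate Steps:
J(L, N) = -5 - 1/(6*(-17 + L)) (J(L, N) = 5*(-1) - ⅙/(-17 + L) = -5 - 1/(6*(-17 + L)))
F(U) = 81 (F(U) = 9² = 81)
F(3)*J(-31, -15) + 905 = 81*((509 - 30*(-31))/(6*(-17 - 31))) + 905 = 81*((⅙)*(509 + 930)/(-48)) + 905 = 81*((⅙)*(-1/48)*1439) + 905 = 81*(-1439/288) + 905 = -12951/32 + 905 = 16009/32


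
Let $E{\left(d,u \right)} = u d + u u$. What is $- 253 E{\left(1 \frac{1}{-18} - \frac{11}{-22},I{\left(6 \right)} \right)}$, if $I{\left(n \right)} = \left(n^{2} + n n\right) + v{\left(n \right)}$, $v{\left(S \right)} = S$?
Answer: $- \frac{4644068}{3} \approx -1.548 \cdot 10^{6}$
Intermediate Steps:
$I{\left(n \right)} = n + 2 n^{2}$ ($I{\left(n \right)} = \left(n^{2} + n n\right) + n = \left(n^{2} + n^{2}\right) + n = 2 n^{2} + n = n + 2 n^{2}$)
$E{\left(d,u \right)} = u^{2} + d u$ ($E{\left(d,u \right)} = d u + u^{2} = u^{2} + d u$)
$- 253 E{\left(1 \frac{1}{-18} - \frac{11}{-22},I{\left(6 \right)} \right)} = - 253 \cdot 6 \left(1 + 2 \cdot 6\right) \left(\left(1 \frac{1}{-18} - \frac{11}{-22}\right) + 6 \left(1 + 2 \cdot 6\right)\right) = - 253 \cdot 6 \left(1 + 12\right) \left(\left(1 \left(- \frac{1}{18}\right) - - \frac{1}{2}\right) + 6 \left(1 + 12\right)\right) = - 253 \cdot 6 \cdot 13 \left(\left(- \frac{1}{18} + \frac{1}{2}\right) + 6 \cdot 13\right) = - 253 \cdot 78 \left(\frac{4}{9} + 78\right) = - 253 \cdot 78 \cdot \frac{706}{9} = \left(-253\right) \frac{18356}{3} = - \frac{4644068}{3}$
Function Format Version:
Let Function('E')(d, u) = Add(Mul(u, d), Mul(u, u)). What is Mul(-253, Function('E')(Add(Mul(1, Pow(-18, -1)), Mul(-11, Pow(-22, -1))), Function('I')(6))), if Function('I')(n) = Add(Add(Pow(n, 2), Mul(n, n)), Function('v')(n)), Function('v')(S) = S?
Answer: Rational(-4644068, 3) ≈ -1.5480e+6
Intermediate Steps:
Function('I')(n) = Add(n, Mul(2, Pow(n, 2))) (Function('I')(n) = Add(Add(Pow(n, 2), Mul(n, n)), n) = Add(Add(Pow(n, 2), Pow(n, 2)), n) = Add(Mul(2, Pow(n, 2)), n) = Add(n, Mul(2, Pow(n, 2))))
Function('E')(d, u) = Add(Pow(u, 2), Mul(d, u)) (Function('E')(d, u) = Add(Mul(d, u), Pow(u, 2)) = Add(Pow(u, 2), Mul(d, u)))
Mul(-253, Function('E')(Add(Mul(1, Pow(-18, -1)), Mul(-11, Pow(-22, -1))), Function('I')(6))) = Mul(-253, Mul(Mul(6, Add(1, Mul(2, 6))), Add(Add(Mul(1, Pow(-18, -1)), Mul(-11, Pow(-22, -1))), Mul(6, Add(1, Mul(2, 6)))))) = Mul(-253, Mul(Mul(6, Add(1, 12)), Add(Add(Mul(1, Rational(-1, 18)), Mul(-11, Rational(-1, 22))), Mul(6, Add(1, 12))))) = Mul(-253, Mul(Mul(6, 13), Add(Add(Rational(-1, 18), Rational(1, 2)), Mul(6, 13)))) = Mul(-253, Mul(78, Add(Rational(4, 9), 78))) = Mul(-253, Mul(78, Rational(706, 9))) = Mul(-253, Rational(18356, 3)) = Rational(-4644068, 3)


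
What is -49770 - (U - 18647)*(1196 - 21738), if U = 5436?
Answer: -271430132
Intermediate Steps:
-49770 - (U - 18647)*(1196 - 21738) = -49770 - (5436 - 18647)*(1196 - 21738) = -49770 - (-13211)*(-20542) = -49770 - 1*271380362 = -49770 - 271380362 = -271430132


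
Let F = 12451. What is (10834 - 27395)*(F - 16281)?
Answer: 63428630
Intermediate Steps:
(10834 - 27395)*(F - 16281) = (10834 - 27395)*(12451 - 16281) = -16561*(-3830) = 63428630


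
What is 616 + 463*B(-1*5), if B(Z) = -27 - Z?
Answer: -9570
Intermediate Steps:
616 + 463*B(-1*5) = 616 + 463*(-27 - (-1)*5) = 616 + 463*(-27 - 1*(-5)) = 616 + 463*(-27 + 5) = 616 + 463*(-22) = 616 - 10186 = -9570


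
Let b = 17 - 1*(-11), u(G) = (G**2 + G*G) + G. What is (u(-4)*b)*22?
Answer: 17248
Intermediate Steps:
u(G) = G + 2*G**2 (u(G) = (G**2 + G**2) + G = 2*G**2 + G = G + 2*G**2)
b = 28 (b = 17 + 11 = 28)
(u(-4)*b)*22 = (-4*(1 + 2*(-4))*28)*22 = (-4*(1 - 8)*28)*22 = (-4*(-7)*28)*22 = (28*28)*22 = 784*22 = 17248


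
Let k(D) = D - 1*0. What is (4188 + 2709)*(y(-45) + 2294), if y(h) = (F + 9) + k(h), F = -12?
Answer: 15490662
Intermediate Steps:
k(D) = D (k(D) = D + 0 = D)
y(h) = -3 + h (y(h) = (-12 + 9) + h = -3 + h)
(4188 + 2709)*(y(-45) + 2294) = (4188 + 2709)*((-3 - 45) + 2294) = 6897*(-48 + 2294) = 6897*2246 = 15490662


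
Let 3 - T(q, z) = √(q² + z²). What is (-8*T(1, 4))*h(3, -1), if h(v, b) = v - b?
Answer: -96 + 32*√17 ≈ 35.939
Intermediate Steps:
T(q, z) = 3 - √(q² + z²)
(-8*T(1, 4))*h(3, -1) = (-8*(3 - √(1² + 4²)))*(3 - 1*(-1)) = (-8*(3 - √(1 + 16)))*(3 + 1) = -8*(3 - √17)*4 = (-24 + 8*√17)*4 = -96 + 32*√17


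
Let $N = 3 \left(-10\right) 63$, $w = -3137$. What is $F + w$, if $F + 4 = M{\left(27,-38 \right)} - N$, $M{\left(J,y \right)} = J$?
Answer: $-1224$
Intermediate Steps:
$N = -1890$ ($N = \left(-30\right) 63 = -1890$)
$F = 1913$ ($F = -4 + \left(27 - -1890\right) = -4 + \left(27 + 1890\right) = -4 + 1917 = 1913$)
$F + w = 1913 - 3137 = -1224$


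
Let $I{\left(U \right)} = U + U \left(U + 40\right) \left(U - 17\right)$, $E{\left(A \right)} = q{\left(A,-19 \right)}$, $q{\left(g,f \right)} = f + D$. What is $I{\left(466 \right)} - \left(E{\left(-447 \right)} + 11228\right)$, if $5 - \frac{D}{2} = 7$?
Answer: $105861665$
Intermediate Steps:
$D = -4$ ($D = 10 - 14 = -4$)
$q{\left(g,f \right)} = -4 + f$ ($q{\left(g,f \right)} = f - 4 = -4 + f$)
$E{\left(A \right)} = -23$ ($E{\left(A \right)} = -4 - 19 = -23$)
$I{\left(U \right)} = U + U \left(-17 + U\right) \left(40 + U\right)$ ($I{\left(U \right)} = U + U \left(40 + U\right) \left(-17 + U\right) = U + U \left(-17 + U\right) \left(40 + U\right)$)
$I{\left(466 \right)} - \left(E{\left(-447 \right)} + 11228\right) = 466 \left(-679 + 466^{2} + 23 \cdot 466\right) - \left(-23 + 11228\right) = 466 \left(-679 + 217156 + 10718\right) - 11205 = 466 \cdot 227195 - 11205 = 105872870 - 11205 = 105861665$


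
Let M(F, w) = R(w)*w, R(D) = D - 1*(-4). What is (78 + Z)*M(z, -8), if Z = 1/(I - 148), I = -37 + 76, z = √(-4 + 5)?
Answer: 272032/109 ≈ 2495.7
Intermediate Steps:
R(D) = 4 + D (R(D) = D + 4 = 4 + D)
z = 1 (z = √1 = 1)
I = 39
M(F, w) = w*(4 + w) (M(F, w) = (4 + w)*w = w*(4 + w))
Z = -1/109 (Z = 1/(39 - 148) = 1/(-109) = -1/109 ≈ -0.0091743)
(78 + Z)*M(z, -8) = (78 - 1/109)*(-8*(4 - 8)) = 8501*(-8*(-4))/109 = (8501/109)*32 = 272032/109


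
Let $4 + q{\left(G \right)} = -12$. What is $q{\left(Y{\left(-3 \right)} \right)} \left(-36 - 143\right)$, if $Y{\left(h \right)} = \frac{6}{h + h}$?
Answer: $2864$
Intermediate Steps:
$Y{\left(h \right)} = \frac{3}{h}$ ($Y{\left(h \right)} = \frac{6}{2 h} = 6 \frac{1}{2 h} = \frac{3}{h}$)
$q{\left(G \right)} = -16$ ($q{\left(G \right)} = -4 - 12 = -16$)
$q{\left(Y{\left(-3 \right)} \right)} \left(-36 - 143\right) = - 16 \left(-36 - 143\right) = \left(-16\right) \left(-179\right) = 2864$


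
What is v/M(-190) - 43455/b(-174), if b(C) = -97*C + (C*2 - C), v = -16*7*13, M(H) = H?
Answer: 2677429/528960 ≈ 5.0617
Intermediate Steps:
v = -1456 (v = -112*13 = -1456)
b(C) = -96*C (b(C) = -97*C + (2*C - C) = -97*C + C = -96*C)
v/M(-190) - 43455/b(-174) = -1456/(-190) - 43455/((-96*(-174))) = -1456*(-1/190) - 43455/16704 = 728/95 - 43455*1/16704 = 728/95 - 14485/5568 = 2677429/528960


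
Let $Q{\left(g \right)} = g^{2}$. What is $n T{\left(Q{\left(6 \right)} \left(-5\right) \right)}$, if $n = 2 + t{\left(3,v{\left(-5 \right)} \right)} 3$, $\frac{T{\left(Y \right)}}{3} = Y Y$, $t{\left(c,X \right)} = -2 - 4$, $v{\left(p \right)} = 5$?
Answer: $-1555200$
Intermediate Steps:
$t{\left(c,X \right)} = -6$ ($t{\left(c,X \right)} = -2 - 4 = -6$)
$T{\left(Y \right)} = 3 Y^{2}$ ($T{\left(Y \right)} = 3 Y Y = 3 Y^{2}$)
$n = -16$ ($n = 2 - 18 = -16$)
$n T{\left(Q{\left(6 \right)} \left(-5\right) \right)} = - 16 \cdot 3 \left(6^{2} \left(-5\right)\right)^{2} = - 16 \cdot 3 \left(36 \left(-5\right)\right)^{2} = - 16 \cdot 3 \left(-180\right)^{2} = - 16 \cdot 3 \cdot 32400 = \left(-16\right) 97200 = -1555200$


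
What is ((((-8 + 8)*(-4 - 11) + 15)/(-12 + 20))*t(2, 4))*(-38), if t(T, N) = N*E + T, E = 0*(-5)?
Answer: -285/2 ≈ -142.50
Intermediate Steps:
E = 0
t(T, N) = T (t(T, N) = N*0 + T = 0 + T = T)
((((-8 + 8)*(-4 - 11) + 15)/(-12 + 20))*t(2, 4))*(-38) = ((((-8 + 8)*(-4 - 11) + 15)/(-12 + 20))*2)*(-38) = (((0*(-15) + 15)/8)*2)*(-38) = (((0 + 15)*(⅛))*2)*(-38) = ((15*(⅛))*2)*(-38) = ((15/8)*2)*(-38) = (15/4)*(-38) = -285/2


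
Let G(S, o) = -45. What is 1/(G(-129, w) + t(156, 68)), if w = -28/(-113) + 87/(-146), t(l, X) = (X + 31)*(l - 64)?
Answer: 1/9063 ≈ 0.00011034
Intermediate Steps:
t(l, X) = (-64 + l)*(31 + X) (t(l, X) = (31 + X)*(-64 + l) = (-64 + l)*(31 + X))
w = -5743/16498 (w = -28*(-1/113) + 87*(-1/146) = 28/113 - 87/146 = -5743/16498 ≈ -0.34810)
1/(G(-129, w) + t(156, 68)) = 1/(-45 + (-1984 - 64*68 + 31*156 + 68*156)) = 1/(-45 + (-1984 - 4352 + 4836 + 10608)) = 1/(-45 + 9108) = 1/9063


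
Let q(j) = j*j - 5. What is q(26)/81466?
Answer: 61/7406 ≈ 0.0082366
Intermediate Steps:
q(j) = -5 + j² (q(j) = j² - 5 = -5 + j²)
q(26)/81466 = (-5 + 26²)/81466 = (-5 + 676)*(1/81466) = 671*(1/81466) = 61/7406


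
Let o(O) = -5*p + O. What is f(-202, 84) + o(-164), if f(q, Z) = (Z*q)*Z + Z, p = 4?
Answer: -1425412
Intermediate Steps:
f(q, Z) = Z + q*Z² (f(q, Z) = q*Z² + Z = Z + q*Z²)
o(O) = -20 + O (o(O) = -5*4 + O = -20 + O)
f(-202, 84) + o(-164) = 84*(1 + 84*(-202)) + (-20 - 164) = 84*(1 - 16968) - 184 = 84*(-16967) - 184 = -1425228 - 184 = -1425412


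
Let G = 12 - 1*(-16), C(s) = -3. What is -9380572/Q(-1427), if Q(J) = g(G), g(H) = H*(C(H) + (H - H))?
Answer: 2345143/21 ≈ 1.1167e+5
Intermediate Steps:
G = 28 (G = 12 + 16 = 28)
g(H) = -3*H (g(H) = H*(-3 + (H - H)) = H*(-3 + 0) = H*(-3) = -3*H)
Q(J) = -84 (Q(J) = -3*28 = -84)
-9380572/Q(-1427) = -9380572/(-84) = -9380572*(-1/84) = 2345143/21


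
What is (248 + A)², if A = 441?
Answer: 474721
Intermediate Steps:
(248 + A)² = (248 + 441)² = 689² = 474721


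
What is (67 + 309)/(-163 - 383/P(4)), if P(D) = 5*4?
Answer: -7520/3643 ≈ -2.0642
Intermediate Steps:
P(D) = 20
(67 + 309)/(-163 - 383/P(4)) = (67 + 309)/(-163 - 383/20) = 376/(-163 - 383*1/20) = 376/(-163 - 383/20) = 376/(-3643/20) = 376*(-20/3643) = -7520/3643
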